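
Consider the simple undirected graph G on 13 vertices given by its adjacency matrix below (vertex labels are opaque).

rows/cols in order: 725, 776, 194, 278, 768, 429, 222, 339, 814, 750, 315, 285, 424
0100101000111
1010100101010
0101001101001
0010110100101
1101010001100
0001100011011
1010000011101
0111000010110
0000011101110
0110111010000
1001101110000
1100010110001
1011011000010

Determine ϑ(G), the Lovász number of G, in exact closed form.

sqrt(13)

N(776) = {725, 194, 768, 339, 750, 285}, |N(776)| = 6.
deg(725) = 6; N(725) = {776, 768, 222, 315, 285, 424}.
deg(194) = 6; N(194) = {776, 278, 222, 339, 750, 424}.
N(429) = {278, 768, 814, 750, 285, 424}, |N(429)| = 6.
deg(v) = 6 for all v (|V|=13); SR(13,6,2,3) — a Paley graph.
A has 3 distinct eigenvalues ≈ [6.0, 1.303, -2.303].
ϑ = −N·λ_min/(λ_max−λ_min) = −13·(-sqrt(13)/2 - 1/2)/(6−(-sqrt(13)/2 - 1/2)) = sqrt(13).
≈ 3.605551 (to 6 d.p.).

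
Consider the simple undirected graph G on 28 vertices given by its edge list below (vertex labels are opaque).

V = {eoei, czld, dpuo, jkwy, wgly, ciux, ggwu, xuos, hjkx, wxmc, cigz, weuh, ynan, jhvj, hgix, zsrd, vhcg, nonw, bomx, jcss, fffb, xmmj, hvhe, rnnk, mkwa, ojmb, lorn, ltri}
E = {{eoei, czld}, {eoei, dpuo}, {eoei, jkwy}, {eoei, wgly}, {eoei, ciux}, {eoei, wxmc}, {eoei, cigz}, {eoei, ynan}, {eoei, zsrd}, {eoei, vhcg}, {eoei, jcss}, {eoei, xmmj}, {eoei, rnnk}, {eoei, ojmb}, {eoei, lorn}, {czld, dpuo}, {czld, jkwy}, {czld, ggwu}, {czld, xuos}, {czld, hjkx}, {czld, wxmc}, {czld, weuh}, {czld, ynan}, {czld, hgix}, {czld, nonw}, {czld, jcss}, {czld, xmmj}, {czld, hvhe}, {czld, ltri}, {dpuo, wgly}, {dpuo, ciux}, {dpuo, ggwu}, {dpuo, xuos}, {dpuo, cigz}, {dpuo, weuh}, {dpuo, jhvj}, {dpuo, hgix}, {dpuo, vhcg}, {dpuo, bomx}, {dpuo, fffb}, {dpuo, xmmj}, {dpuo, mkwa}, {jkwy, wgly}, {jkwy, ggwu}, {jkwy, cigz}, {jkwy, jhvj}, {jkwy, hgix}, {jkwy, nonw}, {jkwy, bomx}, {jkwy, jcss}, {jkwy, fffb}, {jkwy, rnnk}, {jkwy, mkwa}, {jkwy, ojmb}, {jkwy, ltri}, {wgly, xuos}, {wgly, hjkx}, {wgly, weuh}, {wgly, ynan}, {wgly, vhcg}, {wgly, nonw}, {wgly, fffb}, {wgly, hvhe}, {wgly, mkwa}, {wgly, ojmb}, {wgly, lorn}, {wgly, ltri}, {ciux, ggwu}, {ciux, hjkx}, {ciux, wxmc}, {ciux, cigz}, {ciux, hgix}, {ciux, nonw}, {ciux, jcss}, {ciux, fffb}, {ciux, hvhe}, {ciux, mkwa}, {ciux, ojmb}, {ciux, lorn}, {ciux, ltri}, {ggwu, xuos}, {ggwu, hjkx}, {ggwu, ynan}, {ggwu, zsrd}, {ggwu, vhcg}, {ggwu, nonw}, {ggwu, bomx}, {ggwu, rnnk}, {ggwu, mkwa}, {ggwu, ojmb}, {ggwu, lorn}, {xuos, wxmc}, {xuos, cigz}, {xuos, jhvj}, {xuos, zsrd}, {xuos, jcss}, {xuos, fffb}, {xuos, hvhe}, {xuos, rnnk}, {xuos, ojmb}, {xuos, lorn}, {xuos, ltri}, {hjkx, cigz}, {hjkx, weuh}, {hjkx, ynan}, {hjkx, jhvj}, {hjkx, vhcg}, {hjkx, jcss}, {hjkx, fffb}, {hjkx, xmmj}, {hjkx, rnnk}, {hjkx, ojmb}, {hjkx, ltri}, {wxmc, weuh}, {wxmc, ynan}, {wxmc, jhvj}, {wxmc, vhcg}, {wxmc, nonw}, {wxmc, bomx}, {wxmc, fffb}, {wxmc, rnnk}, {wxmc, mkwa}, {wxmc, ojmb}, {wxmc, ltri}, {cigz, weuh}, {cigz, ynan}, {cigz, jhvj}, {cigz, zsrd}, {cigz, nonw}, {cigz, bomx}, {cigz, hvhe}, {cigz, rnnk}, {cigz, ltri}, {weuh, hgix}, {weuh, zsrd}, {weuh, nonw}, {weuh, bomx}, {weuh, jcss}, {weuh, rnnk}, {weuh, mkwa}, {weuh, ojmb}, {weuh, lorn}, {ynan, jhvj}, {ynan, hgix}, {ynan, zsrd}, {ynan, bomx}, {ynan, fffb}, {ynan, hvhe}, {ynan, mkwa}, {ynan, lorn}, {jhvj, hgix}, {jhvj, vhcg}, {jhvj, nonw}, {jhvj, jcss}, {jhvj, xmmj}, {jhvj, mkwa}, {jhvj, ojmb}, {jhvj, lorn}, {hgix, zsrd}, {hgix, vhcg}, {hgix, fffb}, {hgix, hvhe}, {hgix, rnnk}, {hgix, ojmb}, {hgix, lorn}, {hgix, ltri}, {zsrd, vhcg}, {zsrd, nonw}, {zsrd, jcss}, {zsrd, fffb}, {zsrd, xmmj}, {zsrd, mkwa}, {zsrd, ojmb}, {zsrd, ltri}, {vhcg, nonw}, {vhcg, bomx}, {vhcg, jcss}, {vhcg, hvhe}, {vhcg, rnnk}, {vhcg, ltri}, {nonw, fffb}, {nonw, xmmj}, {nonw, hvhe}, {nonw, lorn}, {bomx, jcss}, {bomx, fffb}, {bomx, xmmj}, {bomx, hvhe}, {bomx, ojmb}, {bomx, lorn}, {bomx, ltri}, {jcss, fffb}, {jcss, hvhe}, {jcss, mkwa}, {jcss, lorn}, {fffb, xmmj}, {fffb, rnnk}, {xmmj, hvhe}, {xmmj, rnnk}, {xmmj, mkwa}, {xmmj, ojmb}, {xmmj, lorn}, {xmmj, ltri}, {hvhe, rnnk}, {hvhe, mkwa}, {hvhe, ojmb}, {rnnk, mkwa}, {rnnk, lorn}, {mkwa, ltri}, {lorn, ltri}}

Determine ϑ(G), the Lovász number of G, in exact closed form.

7

Vertex fffb has 15 neighbors: dpuo, jkwy, wgly, ciux, xuos, hjkx, wxmc, ynan, hgix, zsrd, nonw, bomx, jcss, xmmj, rnnk.
Vertex cigz has 15 neighbors: eoei, dpuo, jkwy, ciux, xuos, hjkx, weuh, ynan, jhvj, zsrd, nonw, bomx, hvhe, rnnk, ltri.
deg(xmmj) = 15; N(xmmj) = {eoei, czld, dpuo, hjkx, jhvj, zsrd, nonw, bomx, fffb, hvhe, rnnk, mkwa, ojmb, lorn, ltri}.
N(hgix) = {czld, dpuo, jkwy, ciux, weuh, ynan, jhvj, zsrd, vhcg, fffb, hvhe, rnnk, ojmb, lorn, ltri}, |N(hgix)| = 15.
Every vertex has degree 15 (N=28); Kneser-type, 2-subsets of [8].
Distinct eigenvalues (to 4 d.p.): [15.0, 1.0, -5.0].
With N=28: ϑ(G) = 28·(-1*(-5))/(15−(-5)) = 7.
Numerically 7.0000.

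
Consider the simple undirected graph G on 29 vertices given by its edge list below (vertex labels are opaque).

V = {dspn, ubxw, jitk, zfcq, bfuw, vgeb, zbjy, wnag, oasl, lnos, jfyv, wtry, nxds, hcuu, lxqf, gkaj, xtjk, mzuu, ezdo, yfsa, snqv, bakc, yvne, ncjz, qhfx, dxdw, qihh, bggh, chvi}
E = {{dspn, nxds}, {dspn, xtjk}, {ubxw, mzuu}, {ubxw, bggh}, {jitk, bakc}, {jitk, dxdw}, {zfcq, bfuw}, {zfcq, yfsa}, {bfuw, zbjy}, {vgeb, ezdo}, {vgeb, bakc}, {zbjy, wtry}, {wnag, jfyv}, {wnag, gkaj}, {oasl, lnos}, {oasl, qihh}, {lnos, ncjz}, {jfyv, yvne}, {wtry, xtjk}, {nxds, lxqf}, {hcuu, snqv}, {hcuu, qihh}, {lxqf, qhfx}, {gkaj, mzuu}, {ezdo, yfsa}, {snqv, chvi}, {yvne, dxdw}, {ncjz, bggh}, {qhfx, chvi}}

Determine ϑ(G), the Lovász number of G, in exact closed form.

29*cos(pi/29)/(cos(pi/29) + 1)

N(bakc) = {jitk, vgeb}, |N(bakc)| = 2.
Vertex lxqf has 2 neighbors: nxds, qhfx.
deg(qhfx) = 2; N(qhfx) = {lxqf, chvi}.
Vertex yfsa has 2 neighbors: zfcq, ezdo.
2-regular, N=29; the odd cycle C_{29}.
A has 15 distinct eigenvalues ≈ [2.0, 1.9532, 1.8152, 1.5922, 1.2948, 0.9368, 0.5351, 0.1083, -0.3236, -0.7403, -1.1224, -1.452, -1.7137, -1.8953, -1.9883].
With N=29: ϑ(G) = 29·(-(-1)*2*cos(pi/29))/(2−(-2*cos(pi/29))) = 29*cos(pi/29)/(cos(pi/29) + 1).
= 14.457375255… (decimal).
Lovász sandwich 14 ≤ 29*cos(pi/29)/(cos(pi/29) + 1) ≤ 15: both strict.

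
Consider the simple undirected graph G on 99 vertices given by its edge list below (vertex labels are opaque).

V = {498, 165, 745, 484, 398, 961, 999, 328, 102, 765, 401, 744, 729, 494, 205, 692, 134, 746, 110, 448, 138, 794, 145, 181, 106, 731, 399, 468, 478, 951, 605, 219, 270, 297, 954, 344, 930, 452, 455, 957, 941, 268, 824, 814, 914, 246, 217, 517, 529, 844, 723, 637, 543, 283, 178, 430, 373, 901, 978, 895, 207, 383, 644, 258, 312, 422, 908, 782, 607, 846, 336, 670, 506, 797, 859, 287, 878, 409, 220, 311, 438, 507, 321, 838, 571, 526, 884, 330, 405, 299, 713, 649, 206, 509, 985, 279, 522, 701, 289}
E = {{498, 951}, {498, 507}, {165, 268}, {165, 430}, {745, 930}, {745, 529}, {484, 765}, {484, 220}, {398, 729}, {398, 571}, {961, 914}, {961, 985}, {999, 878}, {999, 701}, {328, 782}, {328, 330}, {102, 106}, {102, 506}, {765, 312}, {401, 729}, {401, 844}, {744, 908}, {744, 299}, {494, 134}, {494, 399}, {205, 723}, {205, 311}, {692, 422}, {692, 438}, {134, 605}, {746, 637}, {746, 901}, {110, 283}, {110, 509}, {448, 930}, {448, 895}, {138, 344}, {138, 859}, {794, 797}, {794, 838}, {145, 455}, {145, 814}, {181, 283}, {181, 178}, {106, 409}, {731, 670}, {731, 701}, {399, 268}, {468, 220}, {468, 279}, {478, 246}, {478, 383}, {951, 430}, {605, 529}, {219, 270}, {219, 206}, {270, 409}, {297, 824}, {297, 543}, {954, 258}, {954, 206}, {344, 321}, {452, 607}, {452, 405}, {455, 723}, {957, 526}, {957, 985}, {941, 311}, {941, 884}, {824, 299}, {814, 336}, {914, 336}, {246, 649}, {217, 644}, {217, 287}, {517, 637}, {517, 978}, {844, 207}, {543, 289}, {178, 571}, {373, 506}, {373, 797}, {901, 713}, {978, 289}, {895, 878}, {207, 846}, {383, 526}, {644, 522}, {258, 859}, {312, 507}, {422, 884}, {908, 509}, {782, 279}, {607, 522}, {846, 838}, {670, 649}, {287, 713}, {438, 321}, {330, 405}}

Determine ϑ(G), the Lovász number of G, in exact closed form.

99*cos(pi/99)/(cos(pi/99) + 1)

Vertex 765 has 2 neighbors: 484, 312.
N(746) = {637, 901}, |N(746)| = 2.
N(999) = {878, 701}, |N(999)| = 2.
deg(220) = 2; N(220) = {484, 468}.
Regular of degree 2 on 99 vertices: a single 99-cycle (edge-transitive).
A has 50 distinct eigenvalues ≈ [2.0, 1.996, 1.9839, 1.9639, 1.9359, 1.9001, 1.8567, 1.8059, 1.7477, 1.6825, 1.6105, 1.5321, 1.4475, 1.357, 1.2611, 1.1601, 1.0545, 0.9445, 0.8308, 0.7138, 0.5938, 0.4715, 0.3473, 0.2217, 0.0952, -0.0317, -0.1585, -0.2846, -0.4096, -0.5329, -0.6541, -0.7727, -0.8881, -1.0, -1.1078, -1.2112, -1.3097, -1.4029, -1.4905, -1.5721, -1.6474, -1.716, -1.7777, -1.8322, -1.8794, -1.919, -1.9509, -1.9749, -1.9909, -1.999].
ϑ = −N·λ_min/(λ_max−λ_min) = −99·(-2*cos(pi/99))/(2−(-2*cos(pi/99))) = 99*cos(pi/99)/(cos(pi/99) + 1).
Numerically 49.4875.
Lovász sandwich 49 ≤ 99*cos(pi/99)/(cos(pi/99) + 1) ≤ 50: both strict.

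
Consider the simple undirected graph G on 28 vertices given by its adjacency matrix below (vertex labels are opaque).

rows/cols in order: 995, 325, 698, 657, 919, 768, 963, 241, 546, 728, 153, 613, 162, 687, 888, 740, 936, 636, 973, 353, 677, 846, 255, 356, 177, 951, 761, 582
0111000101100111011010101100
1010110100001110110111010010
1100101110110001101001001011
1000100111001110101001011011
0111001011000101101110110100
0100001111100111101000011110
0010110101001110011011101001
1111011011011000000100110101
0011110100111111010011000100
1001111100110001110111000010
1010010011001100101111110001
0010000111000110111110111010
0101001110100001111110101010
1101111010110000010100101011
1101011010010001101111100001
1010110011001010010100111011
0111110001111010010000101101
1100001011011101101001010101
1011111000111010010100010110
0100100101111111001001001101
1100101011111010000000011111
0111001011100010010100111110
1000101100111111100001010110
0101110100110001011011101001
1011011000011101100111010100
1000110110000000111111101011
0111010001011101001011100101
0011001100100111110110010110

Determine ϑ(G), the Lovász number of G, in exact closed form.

7

deg(728) = 15; N(728) = {995, 657, 919, 768, 963, 241, 153, 613, 740, 936, 636, 353, 677, 846, 761}.
deg(657) = 15; N(657) = {995, 919, 241, 546, 728, 162, 687, 888, 936, 973, 846, 356, 177, 761, 582}.
Vertex 761 has 15 neighbors: 325, 698, 657, 768, 728, 613, 162, 687, 740, 973, 677, 846, 255, 951, 582.
deg(546) = 15; N(546) = {698, 657, 919, 768, 241, 153, 613, 162, 687, 888, 740, 636, 677, 846, 951}.
G on 28 vertices is 15-regular; this is K(8,2), the Kneser graph.
Distinct eigenvalues (to 6 d.p.): [15.0, 1.0, -5.0].
With N=28: ϑ(G) = 28·(-1*(-5))/(15−(-5)) = 7.
Numerically 7.00000000.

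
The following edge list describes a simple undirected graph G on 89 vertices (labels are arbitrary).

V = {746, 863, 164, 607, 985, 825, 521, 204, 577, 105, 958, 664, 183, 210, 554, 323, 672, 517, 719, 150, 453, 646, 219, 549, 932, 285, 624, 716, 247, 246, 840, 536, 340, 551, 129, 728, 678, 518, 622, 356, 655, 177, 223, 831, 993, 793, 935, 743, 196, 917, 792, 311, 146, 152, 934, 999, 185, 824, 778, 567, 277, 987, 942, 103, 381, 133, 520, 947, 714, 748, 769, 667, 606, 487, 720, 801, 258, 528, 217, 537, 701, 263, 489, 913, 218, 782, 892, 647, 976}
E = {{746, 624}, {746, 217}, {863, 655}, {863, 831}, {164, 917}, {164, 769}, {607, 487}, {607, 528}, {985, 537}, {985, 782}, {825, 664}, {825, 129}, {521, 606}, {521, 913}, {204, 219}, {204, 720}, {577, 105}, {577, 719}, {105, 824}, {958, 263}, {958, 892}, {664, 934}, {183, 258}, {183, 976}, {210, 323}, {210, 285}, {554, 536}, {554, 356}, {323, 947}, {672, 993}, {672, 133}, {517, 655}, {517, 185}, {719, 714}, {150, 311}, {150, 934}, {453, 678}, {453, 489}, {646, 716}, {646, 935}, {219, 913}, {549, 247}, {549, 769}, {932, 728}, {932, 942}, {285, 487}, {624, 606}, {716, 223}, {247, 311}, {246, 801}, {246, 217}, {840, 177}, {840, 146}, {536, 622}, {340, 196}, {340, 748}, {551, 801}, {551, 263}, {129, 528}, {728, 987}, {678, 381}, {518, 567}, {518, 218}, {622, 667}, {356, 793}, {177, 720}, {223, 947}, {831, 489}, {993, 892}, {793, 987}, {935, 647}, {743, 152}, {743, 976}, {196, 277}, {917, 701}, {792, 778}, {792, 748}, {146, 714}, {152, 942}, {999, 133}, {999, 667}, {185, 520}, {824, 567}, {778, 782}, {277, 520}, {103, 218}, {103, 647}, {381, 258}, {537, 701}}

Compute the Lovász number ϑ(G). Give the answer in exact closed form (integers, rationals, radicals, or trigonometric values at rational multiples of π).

N(258) = {183, 381}, |N(258)| = 2.
Vertex 537 has 2 neighbors: 985, 701.
N(664) = {825, 934}, |N(664)| = 2.
N(993) = {672, 892}, |N(993)| = 2.
Every vertex has degree 2 (N=89); the odd cycle C_{89}.
spec(A) ≈ [2.0, 1.995, 1.98, 1.955, 1.921, 1.877, 1.823, 1.761, 1.689, 1.61, 1.522, 1.427, 1.324, 1.215, 1.1, 0.98, 0.854, 0.724, 0.591, 0.455, 0.316, 0.176, 0.035, -0.106, -0.246, -0.386, -0.523, -0.658, -0.79, -0.917, -1.04, -1.158, -1.27, -1.376, -1.475, -1.567, -1.651, -1.726, -1.793, -1.851, -1.9, -1.939, -1.969, -1.989, -1.999] (distinct, 3 d.p.).
−89·(-2*cos(pi/89)) / ((2)−(-2*cos(pi/89))) = 89*cos(pi/89)/(cos(pi/89) + 1) = ϑ(G).
= 44.4861… (decimal).
Check 44 ≤ 89*cos(pi/89)/(cos(pi/89) + 1) ≤ 45: both strict.

89*cos(pi/89)/(cos(pi/89) + 1)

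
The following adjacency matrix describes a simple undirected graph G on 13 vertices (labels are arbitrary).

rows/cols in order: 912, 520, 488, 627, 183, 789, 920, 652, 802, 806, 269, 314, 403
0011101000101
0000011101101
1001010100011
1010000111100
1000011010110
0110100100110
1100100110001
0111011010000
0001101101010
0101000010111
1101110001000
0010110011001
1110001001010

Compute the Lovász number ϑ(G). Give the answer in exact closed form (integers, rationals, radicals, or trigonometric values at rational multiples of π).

deg(789) = 6; N(789) = {520, 488, 183, 652, 269, 314}.
N(269) = {912, 520, 627, 183, 789, 806}, |N(269)| = 6.
N(627) = {912, 488, 652, 802, 806, 269}, |N(627)| = 6.
N(520) = {789, 920, 652, 806, 269, 403}, |N(520)| = 6.
G on 13 vertices is 6-regular; strongly regular (13,6,2,3).
The 3 distinct eigenvalues: [6.0, 1.302776, -2.302776].
Lovász: ϑ = −13(-sqrt(13)/2 - 1/2)/(6+-(-sqrt(13)/2 - 1/2)) = sqrt(13).
= 3.60555128… (decimal).

sqrt(13)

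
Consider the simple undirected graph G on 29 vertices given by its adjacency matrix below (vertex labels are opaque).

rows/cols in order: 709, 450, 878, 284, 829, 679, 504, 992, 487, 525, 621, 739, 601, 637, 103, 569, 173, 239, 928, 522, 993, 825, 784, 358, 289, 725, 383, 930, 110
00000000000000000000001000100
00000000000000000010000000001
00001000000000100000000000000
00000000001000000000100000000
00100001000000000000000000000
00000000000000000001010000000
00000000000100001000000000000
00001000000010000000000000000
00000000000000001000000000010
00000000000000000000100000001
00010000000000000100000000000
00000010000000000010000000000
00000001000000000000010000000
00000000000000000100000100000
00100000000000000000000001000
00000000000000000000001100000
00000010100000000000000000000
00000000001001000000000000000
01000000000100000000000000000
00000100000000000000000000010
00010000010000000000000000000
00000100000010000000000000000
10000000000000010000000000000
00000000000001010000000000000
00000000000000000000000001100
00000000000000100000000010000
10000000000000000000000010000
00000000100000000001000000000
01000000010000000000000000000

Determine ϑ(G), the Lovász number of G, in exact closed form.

Vertex 450 has 2 neighbors: 928, 110.
Vertex 679 has 2 neighbors: 522, 825.
Vertex 993 has 2 neighbors: 284, 525.
Vertex 709 has 2 neighbors: 784, 383.
2-regular, N=29; a single 29-cycle (edge-transitive).
A has 15 distinct eigenvalues ≈ [2.0, 1.95324, 1.81515, 1.59219, 1.29477, 0.93682, 0.53506, 0.10828, -0.32356, -0.74028, -1.12237, -1.45199, -1.71371, -1.89531, -1.98828].
With N=29: ϑ(G) = 29·(-(-1)*2*cos(pi/29))/(2−(-2*cos(pi/29))) = 29*cos(pi/29)/(cos(pi/29) + 1).
= 14.45738… (decimal).
Lovász sandwich 14 ≤ 29*cos(pi/29)/(cos(pi/29) + 1) ≤ 15: both strict.

29*cos(pi/29)/(cos(pi/29) + 1)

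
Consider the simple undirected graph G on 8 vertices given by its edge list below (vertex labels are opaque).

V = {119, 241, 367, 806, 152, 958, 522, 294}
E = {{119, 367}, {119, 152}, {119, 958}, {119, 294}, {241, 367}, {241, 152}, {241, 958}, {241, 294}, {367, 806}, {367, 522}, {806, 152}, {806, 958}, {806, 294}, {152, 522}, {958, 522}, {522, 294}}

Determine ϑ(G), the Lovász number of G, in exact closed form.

Vertex 241 has 4 neighbors: 367, 152, 958, 294.
N(119) = {367, 152, 958, 294}, |N(119)| = 4.
N(522) = {367, 152, 958, 294}, |N(522)| = 4.
N(294) = {119, 241, 806, 522}, |N(294)| = 4.
2 parts of sizes [4, 4]; α(G) = 4 = ϑ (perfect).
Numerically 4.00000000.
Lovász sandwich 4 ≤ 4 ≤ 4: collapsed.

4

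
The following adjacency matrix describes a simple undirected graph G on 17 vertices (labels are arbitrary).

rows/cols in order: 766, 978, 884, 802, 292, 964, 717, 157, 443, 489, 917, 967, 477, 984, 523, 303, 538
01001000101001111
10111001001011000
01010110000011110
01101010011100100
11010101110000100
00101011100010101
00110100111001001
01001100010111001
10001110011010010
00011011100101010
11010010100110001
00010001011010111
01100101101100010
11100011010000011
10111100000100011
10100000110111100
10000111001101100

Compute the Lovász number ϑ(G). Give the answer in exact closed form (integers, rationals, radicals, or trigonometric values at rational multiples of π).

deg(292) = 8; N(292) = {766, 978, 802, 964, 157, 443, 489, 523}.
Vertex 523 has 8 neighbors: 766, 884, 802, 292, 964, 967, 303, 538.
N(802) = {978, 884, 292, 717, 489, 917, 967, 523}, |N(802)| = 8.
Vertex 917 has 8 neighbors: 766, 978, 802, 717, 443, 967, 477, 538.
8-regular, N=17; Paley(17): SR with (k,λ,μ)=(8,3,4).
A has 3 distinct eigenvalues ≈ [8.0, 1.561553, -2.561553].
ϑ = −N·λ_min/(λ_max−λ_min) = −17·(-sqrt(17)/2 - 1/2)/(8−(-sqrt(17)/2 - 1/2)) = sqrt(17).
Numerically 4.1231056.

sqrt(17)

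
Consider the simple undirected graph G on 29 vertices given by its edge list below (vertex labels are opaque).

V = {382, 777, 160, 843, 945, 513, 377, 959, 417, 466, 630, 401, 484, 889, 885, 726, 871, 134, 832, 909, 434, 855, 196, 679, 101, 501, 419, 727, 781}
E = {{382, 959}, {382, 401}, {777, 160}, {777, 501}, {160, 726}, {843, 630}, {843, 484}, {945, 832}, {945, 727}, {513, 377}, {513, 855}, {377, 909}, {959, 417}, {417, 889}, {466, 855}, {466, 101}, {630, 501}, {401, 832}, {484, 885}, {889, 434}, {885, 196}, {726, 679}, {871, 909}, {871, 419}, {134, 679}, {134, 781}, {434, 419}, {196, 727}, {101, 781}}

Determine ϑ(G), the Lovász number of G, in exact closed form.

Vertex 101 has 2 neighbors: 466, 781.
N(781) = {134, 101}, |N(781)| = 2.
N(843) = {630, 484}, |N(843)| = 2.
Vertex 382 has 2 neighbors: 959, 401.
Regular of degree 2 on 29 vertices: a single 29-cycle (edge-transitive).
Distinct eigenvalues (to 3 d.p.): [2.0, 1.953, 1.815, 1.592, 1.295, 0.937, 0.535, 0.108, -0.324, -0.74, -1.122, -1.452, -1.714, -1.895, -1.988].
−29·(-2*cos(pi/29)) / ((2)−(-2*cos(pi/29))) = 29*cos(pi/29)/(cos(pi/29) + 1) = ϑ(G).
ϑ(G) ≈ 14.4573753.
Sandwich: α(G)=14 ≤ ϑ(G)=29*cos(pi/29)/(cos(pi/29) + 1) ≤ χ(Ḡ)=15 (both strict).

29*cos(pi/29)/(cos(pi/29) + 1)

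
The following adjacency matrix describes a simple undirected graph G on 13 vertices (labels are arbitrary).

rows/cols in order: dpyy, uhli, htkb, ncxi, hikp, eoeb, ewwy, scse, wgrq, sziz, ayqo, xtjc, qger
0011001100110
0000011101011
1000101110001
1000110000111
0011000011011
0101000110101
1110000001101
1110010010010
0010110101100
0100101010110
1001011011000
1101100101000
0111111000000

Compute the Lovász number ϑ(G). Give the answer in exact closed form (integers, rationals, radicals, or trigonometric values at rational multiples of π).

deg(ewwy) = 6; N(ewwy) = {dpyy, uhli, htkb, sziz, ayqo, qger}.
N(sziz) = {uhli, hikp, ewwy, wgrq, ayqo, xtjc}, |N(sziz)| = 6.
Vertex scse has 6 neighbors: dpyy, uhli, htkb, eoeb, wgrq, xtjc.
N(uhli) = {eoeb, ewwy, scse, sziz, xtjc, qger}, |N(uhli)| = 6.
Regular of degree 6 on 13 vertices: Paley(13): SR with (k,λ,μ)=(6,2,3).
The 3 distinct eigenvalues: [6.0, 1.3028, -2.3028].
Lovász (edge-transitive): ϑ = −13·(-sqrt(13)/2 - 1/2)/((6)−(-sqrt(13)/2 - 1/2)) = sqrt(13).
≈ 3.605551 (to 6 d.p.).

sqrt(13)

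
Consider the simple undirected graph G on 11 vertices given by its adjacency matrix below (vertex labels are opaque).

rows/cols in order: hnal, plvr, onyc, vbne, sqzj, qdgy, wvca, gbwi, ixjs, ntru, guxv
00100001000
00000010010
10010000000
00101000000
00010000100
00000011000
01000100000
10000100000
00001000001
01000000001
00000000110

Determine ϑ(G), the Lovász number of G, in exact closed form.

N(guxv) = {ixjs, ntru}, |N(guxv)| = 2.
N(ntru) = {plvr, guxv}, |N(ntru)| = 2.
N(ixjs) = {sqzj, guxv}, |N(ixjs)| = 2.
N(qdgy) = {wvca, gbwi}, |N(qdgy)| = 2.
Every vertex has degree 2 (N=11); a single 11-cycle (edge-transitive).
spec(A) ≈ [2.0, 1.68251, 0.83083, -0.28463, -1.30972, -1.91899] (distinct, 5 d.p.).
Lovász (edge-transitive): ϑ = −11·(-2*cos(pi/11))/((2)−(-2*cos(pi/11))) = 11*cos(pi/11)/(cos(pi/11) + 1).
= 5.3863029… (decimal).
Check 5 ≤ 11*cos(pi/11)/(cos(pi/11) + 1) ≤ 6: both strict.

11*cos(pi/11)/(cos(pi/11) + 1)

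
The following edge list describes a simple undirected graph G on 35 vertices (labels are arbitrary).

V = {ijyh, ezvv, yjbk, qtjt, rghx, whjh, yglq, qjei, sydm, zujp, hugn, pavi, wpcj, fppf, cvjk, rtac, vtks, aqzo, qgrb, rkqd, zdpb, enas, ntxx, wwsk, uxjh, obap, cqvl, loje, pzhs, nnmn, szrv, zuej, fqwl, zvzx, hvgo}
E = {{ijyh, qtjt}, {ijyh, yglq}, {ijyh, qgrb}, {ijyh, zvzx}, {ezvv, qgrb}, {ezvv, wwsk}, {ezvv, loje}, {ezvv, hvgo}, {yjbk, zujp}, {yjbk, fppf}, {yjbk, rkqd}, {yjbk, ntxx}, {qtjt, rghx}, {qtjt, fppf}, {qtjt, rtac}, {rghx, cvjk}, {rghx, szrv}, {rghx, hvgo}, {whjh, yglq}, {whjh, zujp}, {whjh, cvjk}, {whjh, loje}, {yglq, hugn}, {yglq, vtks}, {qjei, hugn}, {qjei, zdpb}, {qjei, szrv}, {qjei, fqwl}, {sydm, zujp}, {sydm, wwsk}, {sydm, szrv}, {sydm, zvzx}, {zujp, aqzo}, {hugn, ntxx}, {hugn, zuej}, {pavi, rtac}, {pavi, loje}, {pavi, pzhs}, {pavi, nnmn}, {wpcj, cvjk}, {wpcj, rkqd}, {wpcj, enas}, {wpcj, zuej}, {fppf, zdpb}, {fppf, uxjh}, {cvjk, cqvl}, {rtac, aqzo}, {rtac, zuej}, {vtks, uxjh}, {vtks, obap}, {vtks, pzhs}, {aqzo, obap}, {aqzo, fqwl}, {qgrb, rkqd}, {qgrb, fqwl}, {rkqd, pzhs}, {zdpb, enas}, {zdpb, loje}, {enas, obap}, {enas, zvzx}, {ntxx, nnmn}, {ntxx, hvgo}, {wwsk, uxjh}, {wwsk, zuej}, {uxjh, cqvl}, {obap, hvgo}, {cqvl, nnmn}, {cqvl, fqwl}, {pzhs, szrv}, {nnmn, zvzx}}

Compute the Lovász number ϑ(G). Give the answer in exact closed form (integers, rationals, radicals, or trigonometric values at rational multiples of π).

N(szrv) = {rghx, qjei, sydm, pzhs}, |N(szrv)| = 4.
N(wwsk) = {ezvv, sydm, uxjh, zuej}, |N(wwsk)| = 4.
N(qjei) = {hugn, zdpb, szrv, fqwl}, |N(qjei)| = 4.
N(enas) = {wpcj, zdpb, obap, zvzx}, |N(enas)| = 4.
Regular of degree 4 on 35 vertices: Kneser K(7,3) on C(7,3)=35 vertices.
A has 4 distinct eigenvalues ≈ [4.0, 2.0, -1.0, -3.0].
Lovász: ϑ = −35(-3)/(4+-1*(-3)) = 15.
ϑ(G) ≈ 15.00000000.

15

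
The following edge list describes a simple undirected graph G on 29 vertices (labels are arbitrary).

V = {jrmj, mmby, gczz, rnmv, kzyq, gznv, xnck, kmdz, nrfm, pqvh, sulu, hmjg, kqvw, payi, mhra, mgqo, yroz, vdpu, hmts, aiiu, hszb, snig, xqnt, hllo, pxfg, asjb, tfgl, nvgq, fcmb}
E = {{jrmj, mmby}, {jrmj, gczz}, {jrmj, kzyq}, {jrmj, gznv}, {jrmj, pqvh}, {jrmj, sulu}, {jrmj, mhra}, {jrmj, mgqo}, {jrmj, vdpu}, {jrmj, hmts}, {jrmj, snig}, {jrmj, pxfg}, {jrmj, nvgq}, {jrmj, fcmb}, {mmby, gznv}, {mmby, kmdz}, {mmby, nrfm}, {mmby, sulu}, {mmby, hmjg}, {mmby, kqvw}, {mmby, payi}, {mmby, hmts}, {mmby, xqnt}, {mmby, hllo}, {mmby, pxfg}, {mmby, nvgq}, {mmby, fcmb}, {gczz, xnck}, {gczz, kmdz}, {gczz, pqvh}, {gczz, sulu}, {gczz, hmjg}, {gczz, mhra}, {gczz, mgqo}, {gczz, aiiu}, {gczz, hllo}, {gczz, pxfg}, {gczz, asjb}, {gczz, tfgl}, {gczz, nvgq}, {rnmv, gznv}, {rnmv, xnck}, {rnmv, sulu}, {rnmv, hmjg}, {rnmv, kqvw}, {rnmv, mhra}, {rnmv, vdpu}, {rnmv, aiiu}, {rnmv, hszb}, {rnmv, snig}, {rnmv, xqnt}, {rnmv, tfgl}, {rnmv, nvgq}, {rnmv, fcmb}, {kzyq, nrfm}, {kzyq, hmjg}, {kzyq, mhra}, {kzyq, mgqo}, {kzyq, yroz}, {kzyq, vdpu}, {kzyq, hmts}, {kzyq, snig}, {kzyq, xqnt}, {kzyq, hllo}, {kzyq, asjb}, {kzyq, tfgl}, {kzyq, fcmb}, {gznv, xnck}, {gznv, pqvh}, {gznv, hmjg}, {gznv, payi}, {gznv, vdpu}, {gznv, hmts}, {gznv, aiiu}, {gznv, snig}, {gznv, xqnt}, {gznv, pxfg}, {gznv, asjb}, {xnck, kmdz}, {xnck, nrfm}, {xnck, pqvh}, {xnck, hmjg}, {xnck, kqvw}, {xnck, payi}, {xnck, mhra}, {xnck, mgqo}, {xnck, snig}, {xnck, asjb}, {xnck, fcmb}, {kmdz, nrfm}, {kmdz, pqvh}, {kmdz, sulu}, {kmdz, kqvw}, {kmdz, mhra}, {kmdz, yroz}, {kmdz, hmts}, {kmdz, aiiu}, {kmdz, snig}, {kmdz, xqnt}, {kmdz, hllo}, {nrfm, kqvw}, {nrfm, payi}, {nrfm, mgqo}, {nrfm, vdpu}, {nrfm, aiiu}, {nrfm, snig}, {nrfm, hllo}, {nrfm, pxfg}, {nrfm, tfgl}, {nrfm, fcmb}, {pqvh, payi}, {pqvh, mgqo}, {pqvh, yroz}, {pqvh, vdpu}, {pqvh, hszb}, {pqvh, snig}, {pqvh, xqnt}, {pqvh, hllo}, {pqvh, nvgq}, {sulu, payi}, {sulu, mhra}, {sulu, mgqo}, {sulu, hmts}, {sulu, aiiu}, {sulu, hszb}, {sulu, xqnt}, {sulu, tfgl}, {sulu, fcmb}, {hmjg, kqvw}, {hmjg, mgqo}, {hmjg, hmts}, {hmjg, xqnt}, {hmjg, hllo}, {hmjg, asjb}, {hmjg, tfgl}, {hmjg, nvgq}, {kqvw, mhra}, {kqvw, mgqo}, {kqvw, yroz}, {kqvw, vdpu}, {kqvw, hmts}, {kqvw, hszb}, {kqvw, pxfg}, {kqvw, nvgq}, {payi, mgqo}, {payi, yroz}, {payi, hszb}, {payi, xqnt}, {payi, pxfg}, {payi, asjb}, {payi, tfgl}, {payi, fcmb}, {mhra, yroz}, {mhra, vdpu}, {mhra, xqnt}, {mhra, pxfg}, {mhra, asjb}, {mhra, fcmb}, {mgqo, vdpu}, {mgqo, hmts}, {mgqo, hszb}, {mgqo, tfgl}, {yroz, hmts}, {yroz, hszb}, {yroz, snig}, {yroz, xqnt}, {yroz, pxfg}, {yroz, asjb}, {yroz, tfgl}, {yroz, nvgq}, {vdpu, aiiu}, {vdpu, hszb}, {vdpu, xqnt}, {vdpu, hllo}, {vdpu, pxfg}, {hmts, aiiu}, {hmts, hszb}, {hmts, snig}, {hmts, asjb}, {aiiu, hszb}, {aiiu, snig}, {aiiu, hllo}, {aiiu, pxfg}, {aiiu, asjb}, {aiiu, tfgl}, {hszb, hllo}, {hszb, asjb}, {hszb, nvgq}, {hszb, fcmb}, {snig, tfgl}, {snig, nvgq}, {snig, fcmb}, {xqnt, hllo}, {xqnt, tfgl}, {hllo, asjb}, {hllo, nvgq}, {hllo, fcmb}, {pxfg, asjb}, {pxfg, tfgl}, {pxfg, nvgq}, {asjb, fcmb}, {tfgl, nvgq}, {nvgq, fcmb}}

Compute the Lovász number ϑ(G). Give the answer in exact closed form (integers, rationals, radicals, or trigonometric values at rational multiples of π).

sqrt(29)

deg(hmjg) = 14; N(hmjg) = {mmby, gczz, rnmv, kzyq, gznv, xnck, kqvw, mgqo, hmts, xqnt, hllo, asjb, tfgl, nvgq}.
Vertex xqnt has 14 neighbors: mmby, rnmv, kzyq, gznv, kmdz, pqvh, sulu, hmjg, payi, mhra, yroz, vdpu, hllo, tfgl.
N(vdpu) = {jrmj, rnmv, kzyq, gznv, nrfm, pqvh, kqvw, mhra, mgqo, aiiu, hszb, xqnt, hllo, pxfg}, |N(vdpu)| = 14.
deg(mgqo) = 14; N(mgqo) = {jrmj, gczz, kzyq, xnck, nrfm, pqvh, sulu, hmjg, kqvw, payi, vdpu, hmts, hszb, tfgl}.
Regular of degree 14 on 29 vertices: strongly regular (29,14,6,7).
Distinct eigenvalues (to 4 d.p.): [14.0, 2.1926, -3.1926].
λ_max=14, λ_min=-sqrt(29)/2 - 1/2; ϑ = −29·λ_min/(λ_max−λ_min) = sqrt(29).
≈ 5.38516 (to 5 d.p.).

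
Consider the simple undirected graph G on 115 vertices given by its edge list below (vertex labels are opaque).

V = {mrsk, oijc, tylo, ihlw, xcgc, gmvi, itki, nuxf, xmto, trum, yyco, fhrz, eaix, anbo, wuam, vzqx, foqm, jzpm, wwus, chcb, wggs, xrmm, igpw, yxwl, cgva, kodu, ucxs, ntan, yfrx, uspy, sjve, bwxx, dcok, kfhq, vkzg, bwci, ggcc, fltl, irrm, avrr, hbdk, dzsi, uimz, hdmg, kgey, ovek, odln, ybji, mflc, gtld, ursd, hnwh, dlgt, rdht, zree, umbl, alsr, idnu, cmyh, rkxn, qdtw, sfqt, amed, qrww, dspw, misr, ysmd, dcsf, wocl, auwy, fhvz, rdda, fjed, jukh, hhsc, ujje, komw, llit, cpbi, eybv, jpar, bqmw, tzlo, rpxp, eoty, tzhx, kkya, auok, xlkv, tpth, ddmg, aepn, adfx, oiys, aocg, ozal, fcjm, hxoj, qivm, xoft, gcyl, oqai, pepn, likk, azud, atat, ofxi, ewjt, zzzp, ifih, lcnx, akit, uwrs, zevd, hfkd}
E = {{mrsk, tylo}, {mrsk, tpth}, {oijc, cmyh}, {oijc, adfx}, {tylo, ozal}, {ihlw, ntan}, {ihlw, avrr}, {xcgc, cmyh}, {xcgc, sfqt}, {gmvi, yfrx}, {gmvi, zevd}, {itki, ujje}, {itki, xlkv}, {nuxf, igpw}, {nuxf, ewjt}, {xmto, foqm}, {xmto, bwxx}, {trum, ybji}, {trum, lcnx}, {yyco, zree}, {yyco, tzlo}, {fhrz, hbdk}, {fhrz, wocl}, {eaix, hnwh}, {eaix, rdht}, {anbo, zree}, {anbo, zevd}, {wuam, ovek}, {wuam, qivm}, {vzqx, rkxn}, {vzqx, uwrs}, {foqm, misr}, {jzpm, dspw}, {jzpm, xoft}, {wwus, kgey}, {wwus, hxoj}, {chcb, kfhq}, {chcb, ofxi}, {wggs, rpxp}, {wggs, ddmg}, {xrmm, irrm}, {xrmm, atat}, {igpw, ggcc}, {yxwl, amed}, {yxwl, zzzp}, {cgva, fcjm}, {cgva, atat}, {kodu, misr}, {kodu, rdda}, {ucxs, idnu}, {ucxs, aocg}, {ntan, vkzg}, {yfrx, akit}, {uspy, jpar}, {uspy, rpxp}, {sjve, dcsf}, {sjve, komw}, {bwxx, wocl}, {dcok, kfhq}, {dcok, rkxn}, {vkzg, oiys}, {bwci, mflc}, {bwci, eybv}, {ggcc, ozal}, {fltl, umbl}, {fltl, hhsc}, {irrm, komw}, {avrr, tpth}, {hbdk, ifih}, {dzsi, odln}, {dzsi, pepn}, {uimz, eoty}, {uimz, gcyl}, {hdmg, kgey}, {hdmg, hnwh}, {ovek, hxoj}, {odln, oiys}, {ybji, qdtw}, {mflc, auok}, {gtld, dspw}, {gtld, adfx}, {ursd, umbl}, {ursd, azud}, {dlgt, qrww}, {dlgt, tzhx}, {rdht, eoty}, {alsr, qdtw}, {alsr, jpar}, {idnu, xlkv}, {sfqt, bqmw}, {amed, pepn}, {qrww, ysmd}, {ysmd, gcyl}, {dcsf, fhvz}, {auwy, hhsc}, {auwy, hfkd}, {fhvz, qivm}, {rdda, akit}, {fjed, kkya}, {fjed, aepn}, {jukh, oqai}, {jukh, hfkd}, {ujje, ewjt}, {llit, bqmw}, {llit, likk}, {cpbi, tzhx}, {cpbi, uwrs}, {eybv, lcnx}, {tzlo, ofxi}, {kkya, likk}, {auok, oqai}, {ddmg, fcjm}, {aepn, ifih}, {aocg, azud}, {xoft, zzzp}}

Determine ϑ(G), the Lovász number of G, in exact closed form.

Vertex ggcc has 2 neighbors: igpw, ozal.
Vertex wwus has 2 neighbors: kgey, hxoj.
deg(fhrz) = 2; N(fhrz) = {hbdk, wocl}.
N(qivm) = {wuam, fhvz}, |N(qivm)| = 2.
115-vertex 2-regular graph: connected 2-regular on 115 ⇒ C_{115}.
spec(A) ≈ [2.0, 1.997, 1.9881, 1.9732, 1.9524, 1.9258, 1.8935, 1.8555, 1.812, 1.763, 1.7088, 1.6495, 1.5853, 1.5164, 1.4429, 1.3651, 1.2832, 1.1976, 1.1083, 1.0157, 0.9201, 0.8218, 0.721, 0.618, 0.5132, 0.4069, 0.2994, 0.1909, 0.0819, -0.0273, -0.1365, -0.2452, -0.3533, -0.4602, -0.5658, -0.6698, -0.7717, -0.8713, -0.9683, -1.0624, -1.1534, -1.2409, -1.3247, -1.4045, -1.4802, -1.5514, -1.618, -1.6798, -1.7366, -1.7882, -1.8344, -1.8752, -1.9104, -1.9399, -1.9635, -1.9814, -1.9933, -1.9993] (distinct, 4 d.p.).
Lovász: ϑ = −115(-2*cos(pi/115))/(2+-(-1)*2*cos(pi/115)) = 115*cos(pi/115)/(cos(pi/115) + 1).
ϑ(G) ≈ 57.4892708.
Sandwich: α(G)=57 ≤ ϑ(G)=115*cos(pi/115)/(cos(pi/115) + 1) ≤ χ(Ḡ)=58 (both strict).

115*cos(pi/115)/(cos(pi/115) + 1)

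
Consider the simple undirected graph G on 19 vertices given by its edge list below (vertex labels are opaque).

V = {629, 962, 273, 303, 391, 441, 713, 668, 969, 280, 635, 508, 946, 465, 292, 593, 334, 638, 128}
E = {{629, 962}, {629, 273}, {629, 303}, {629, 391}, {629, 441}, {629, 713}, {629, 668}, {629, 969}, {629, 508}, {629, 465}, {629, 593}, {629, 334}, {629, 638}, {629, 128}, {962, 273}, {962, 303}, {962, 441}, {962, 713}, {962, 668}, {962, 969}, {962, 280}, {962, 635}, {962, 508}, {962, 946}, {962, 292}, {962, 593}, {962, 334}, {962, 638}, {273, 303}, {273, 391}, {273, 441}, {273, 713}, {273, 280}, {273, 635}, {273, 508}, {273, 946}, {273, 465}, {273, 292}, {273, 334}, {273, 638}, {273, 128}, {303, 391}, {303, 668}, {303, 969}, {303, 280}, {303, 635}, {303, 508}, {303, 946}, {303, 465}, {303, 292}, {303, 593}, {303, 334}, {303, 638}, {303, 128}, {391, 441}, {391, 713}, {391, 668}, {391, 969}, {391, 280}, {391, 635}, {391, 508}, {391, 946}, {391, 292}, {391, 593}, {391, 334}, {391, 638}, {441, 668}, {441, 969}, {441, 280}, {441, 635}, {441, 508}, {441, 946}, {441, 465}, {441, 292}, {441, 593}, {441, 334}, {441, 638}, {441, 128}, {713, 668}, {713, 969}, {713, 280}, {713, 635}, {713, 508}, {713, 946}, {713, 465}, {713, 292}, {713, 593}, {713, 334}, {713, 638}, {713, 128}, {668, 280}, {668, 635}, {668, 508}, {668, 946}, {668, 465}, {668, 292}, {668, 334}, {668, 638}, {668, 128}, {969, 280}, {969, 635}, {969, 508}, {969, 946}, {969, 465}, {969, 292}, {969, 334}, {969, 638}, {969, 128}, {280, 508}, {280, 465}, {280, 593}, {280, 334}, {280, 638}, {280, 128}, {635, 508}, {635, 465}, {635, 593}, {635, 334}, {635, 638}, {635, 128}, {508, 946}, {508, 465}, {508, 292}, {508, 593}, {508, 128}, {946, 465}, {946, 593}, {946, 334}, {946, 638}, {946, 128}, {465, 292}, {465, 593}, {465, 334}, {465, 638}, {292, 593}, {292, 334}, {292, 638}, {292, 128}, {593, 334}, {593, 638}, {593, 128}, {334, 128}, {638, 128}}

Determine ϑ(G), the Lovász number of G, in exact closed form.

5

deg(593) = 15; N(593) = {629, 962, 303, 391, 441, 713, 280, 635, 508, 946, 465, 292, 334, 638, 128}.
Vertex 273 has 15 neighbors: 629, 962, 303, 391, 441, 713, 280, 635, 508, 946, 465, 292, 334, 638, 128.
Vertex 629 has 14 neighbors: 962, 273, 303, 391, 441, 713, 668, 969, 508, 465, 593, 334, 638, 128.
Vertex 334 has 16 neighbors: 629, 962, 273, 303, 391, 441, 713, 668, 969, 280, 635, 946, 465, 292, 593, 128.
5 parts of sizes [5, 4, 4, 3, 3]; α(G) = 5 = ϑ (perfect).
= 5.0000… (decimal).
α=5, χ(Ḡ)=5; ϑ=5 lies between (collapsed).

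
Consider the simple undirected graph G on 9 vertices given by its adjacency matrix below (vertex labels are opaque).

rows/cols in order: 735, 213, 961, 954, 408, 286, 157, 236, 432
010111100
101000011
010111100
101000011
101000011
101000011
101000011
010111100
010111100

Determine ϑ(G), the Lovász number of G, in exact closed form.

deg(408) = 4; N(408) = {735, 961, 236, 432}.
N(286) = {735, 961, 236, 432}, |N(286)| = 4.
Vertex 954 has 4 neighbors: 735, 961, 236, 432.
N(236) = {213, 954, 408, 286, 157}, |N(236)| = 5.
Complete 2-partite, parts [5, 4]: perfect, ϑ = α = 5.
Numerically 5.00000000.
5 ≤ 5 ≤ 5: collapsed.

5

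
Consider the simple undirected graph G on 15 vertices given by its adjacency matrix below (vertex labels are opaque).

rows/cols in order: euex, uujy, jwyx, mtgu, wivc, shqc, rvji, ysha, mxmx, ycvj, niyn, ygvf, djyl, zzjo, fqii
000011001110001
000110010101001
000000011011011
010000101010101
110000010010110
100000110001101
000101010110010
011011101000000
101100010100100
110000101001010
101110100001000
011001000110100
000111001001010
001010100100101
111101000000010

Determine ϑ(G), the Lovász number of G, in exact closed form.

5

deg(zzjo) = 6; N(zzjo) = {jwyx, wivc, rvji, ycvj, djyl, fqii}.
N(djyl) = {mtgu, wivc, shqc, mxmx, ygvf, zzjo}, |N(djyl)| = 6.
deg(ygvf) = 6; N(ygvf) = {uujy, jwyx, shqc, ycvj, niyn, djyl}.
deg(mtgu) = 6; N(mtgu) = {uujy, rvji, mxmx, niyn, djyl, fqii}.
deg(v) = 6 for all v (|V|=15); this is K(6,2), the Kneser graph.
Distinct eigenvalues (to 3 d.p.): [6.0, 1.0, -3.0].
−15·(-3) / ((6)−(-3)) = 5 = ϑ(G).
ϑ(G) ≈ 5.00000.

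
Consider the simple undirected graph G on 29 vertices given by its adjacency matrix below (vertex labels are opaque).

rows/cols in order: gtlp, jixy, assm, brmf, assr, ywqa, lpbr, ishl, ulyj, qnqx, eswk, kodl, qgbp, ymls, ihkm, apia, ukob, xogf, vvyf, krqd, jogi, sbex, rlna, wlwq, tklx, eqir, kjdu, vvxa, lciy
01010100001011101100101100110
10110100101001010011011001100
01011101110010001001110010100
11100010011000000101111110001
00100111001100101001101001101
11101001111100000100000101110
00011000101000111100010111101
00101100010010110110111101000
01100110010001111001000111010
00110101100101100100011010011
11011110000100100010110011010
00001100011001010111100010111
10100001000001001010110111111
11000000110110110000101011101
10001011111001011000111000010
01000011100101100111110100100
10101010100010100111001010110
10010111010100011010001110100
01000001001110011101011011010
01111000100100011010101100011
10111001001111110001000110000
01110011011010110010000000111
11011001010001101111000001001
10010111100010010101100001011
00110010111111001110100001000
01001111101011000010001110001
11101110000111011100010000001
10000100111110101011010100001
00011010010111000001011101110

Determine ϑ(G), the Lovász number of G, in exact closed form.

N(assm) = {jixy, brmf, assr, ywqa, ishl, ulyj, qnqx, qgbp, ukob, krqd, jogi, sbex, tklx, kjdu}, |N(assm)| = 14.
deg(ywqa) = 14; N(ywqa) = {gtlp, jixy, assm, assr, ishl, ulyj, qnqx, eswk, kodl, xogf, wlwq, eqir, kjdu, vvxa}.
N(vvxa) = {gtlp, ywqa, ulyj, qnqx, eswk, kodl, qgbp, ihkm, ukob, vvyf, krqd, sbex, wlwq, lciy}, |N(vvxa)| = 14.
N(apia) = {jixy, lpbr, ishl, ulyj, kodl, ymls, ihkm, xogf, vvyf, krqd, jogi, sbex, wlwq, kjdu}, |N(apia)| = 14.
G on 29 vertices is 14-regular; strongly regular (29,14,6,7).
The 3 distinct eigenvalues: [14.0, 2.192582, -3.192582].
λ_max=14, λ_min=-sqrt(29)/2 - 1/2; ϑ = −29·λ_min/(λ_max−λ_min) = sqrt(29).
≈ 5.3852 (to 4 d.p.).

sqrt(29)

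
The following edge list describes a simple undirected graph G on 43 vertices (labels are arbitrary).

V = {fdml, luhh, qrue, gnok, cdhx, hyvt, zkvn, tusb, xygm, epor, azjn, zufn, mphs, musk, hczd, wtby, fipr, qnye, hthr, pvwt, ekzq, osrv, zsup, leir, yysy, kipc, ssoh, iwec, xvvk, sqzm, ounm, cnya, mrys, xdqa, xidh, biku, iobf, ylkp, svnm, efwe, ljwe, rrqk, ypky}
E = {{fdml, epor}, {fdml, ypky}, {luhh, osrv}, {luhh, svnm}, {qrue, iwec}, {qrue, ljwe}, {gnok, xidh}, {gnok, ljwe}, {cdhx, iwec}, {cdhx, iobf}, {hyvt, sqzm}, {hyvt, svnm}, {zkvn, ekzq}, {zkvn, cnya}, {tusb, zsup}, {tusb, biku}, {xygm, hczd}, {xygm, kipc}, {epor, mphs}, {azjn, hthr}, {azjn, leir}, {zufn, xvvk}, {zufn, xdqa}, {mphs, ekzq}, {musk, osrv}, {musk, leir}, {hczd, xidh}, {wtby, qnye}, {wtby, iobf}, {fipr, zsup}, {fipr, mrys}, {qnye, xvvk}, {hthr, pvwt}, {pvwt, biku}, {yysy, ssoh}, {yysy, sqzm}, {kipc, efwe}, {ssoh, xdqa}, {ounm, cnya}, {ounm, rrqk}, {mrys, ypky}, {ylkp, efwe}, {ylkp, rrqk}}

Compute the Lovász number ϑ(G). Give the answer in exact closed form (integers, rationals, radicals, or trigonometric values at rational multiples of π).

43*cos(pi/43)/(cos(pi/43) + 1)

N(mphs) = {epor, ekzq}, |N(mphs)| = 2.
Vertex ypky has 2 neighbors: fdml, mrys.
deg(ssoh) = 2; N(ssoh) = {yysy, xdqa}.
Vertex xvvk has 2 neighbors: zufn, qnye.
Regular of degree 2 on 43 vertices: this is C_{43}, the 43-cycle.
The 22 distinct eigenvalues: [2.0, 1.9787, 1.9152, 1.8109, 1.668, 1.4895, 1.2793, 1.0419, 0.7822, 0.5059, 0.2187, -0.073, -0.3633, -0.6458, -0.9145, -1.1637, -1.3881, -1.583, -1.7441, -1.868, -1.9522, -1.9947].
λ_max=2, λ_min=-2*cos(pi/43); ϑ = −43·λ_min/(λ_max−λ_min) = 43*cos(pi/43)/(cos(pi/43) + 1).
Numerically 21.4712837.
Sandwich: α(G)=21 ≤ ϑ(G)=43*cos(pi/43)/(cos(pi/43) + 1) ≤ χ(Ḡ)=22 (both strict).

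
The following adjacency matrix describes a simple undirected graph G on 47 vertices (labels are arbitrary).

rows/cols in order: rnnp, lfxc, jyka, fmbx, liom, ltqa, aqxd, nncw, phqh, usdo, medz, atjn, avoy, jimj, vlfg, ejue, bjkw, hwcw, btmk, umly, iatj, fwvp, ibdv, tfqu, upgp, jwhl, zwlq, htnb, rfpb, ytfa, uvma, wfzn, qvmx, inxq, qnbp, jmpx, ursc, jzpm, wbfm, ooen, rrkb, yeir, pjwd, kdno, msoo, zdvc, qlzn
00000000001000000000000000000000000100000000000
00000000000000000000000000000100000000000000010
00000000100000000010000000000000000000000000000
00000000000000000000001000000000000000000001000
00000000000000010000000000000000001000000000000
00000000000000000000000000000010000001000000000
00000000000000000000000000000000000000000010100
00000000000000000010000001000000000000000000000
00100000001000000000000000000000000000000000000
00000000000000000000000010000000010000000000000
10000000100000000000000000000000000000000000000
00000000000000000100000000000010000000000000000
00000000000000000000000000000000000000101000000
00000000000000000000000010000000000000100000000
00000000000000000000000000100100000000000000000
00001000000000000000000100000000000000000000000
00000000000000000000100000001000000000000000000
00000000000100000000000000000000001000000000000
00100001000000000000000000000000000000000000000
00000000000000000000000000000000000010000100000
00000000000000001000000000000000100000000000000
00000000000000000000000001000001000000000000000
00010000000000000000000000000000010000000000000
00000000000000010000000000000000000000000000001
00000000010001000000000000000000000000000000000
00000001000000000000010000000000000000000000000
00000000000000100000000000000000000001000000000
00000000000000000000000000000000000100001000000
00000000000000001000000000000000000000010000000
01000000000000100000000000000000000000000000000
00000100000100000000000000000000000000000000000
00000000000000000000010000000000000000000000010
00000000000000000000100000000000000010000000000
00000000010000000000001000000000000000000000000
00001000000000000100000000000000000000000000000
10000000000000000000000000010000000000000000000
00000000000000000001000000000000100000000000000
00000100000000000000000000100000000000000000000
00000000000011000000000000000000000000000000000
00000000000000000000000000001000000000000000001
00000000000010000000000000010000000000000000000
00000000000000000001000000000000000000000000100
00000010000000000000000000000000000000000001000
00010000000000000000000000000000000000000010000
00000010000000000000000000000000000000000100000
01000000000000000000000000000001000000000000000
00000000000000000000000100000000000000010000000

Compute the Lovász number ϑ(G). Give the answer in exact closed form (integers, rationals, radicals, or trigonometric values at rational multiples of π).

47*cos(pi/47)/(cos(pi/47) + 1)

N(phqh) = {jyka, medz}, |N(phqh)| = 2.
N(fwvp) = {jwhl, wfzn}, |N(fwvp)| = 2.
deg(ejue) = 2; N(ejue) = {liom, tfqu}.
Vertex jwhl has 2 neighbors: nncw, fwvp.
2-regular, N=47; connected 2-regular on 47 ⇒ C_{47}.
The 24 distinct eigenvalues: [2.0, 1.982, 1.929, 1.841, 1.721, 1.57, 1.39, 1.186, 0.961, 0.719, 0.464, 0.2, -0.067, -0.333, -0.593, -0.842, -1.076, -1.291, -1.483, -1.649, -1.785, -1.889, -1.96, -1.996].
ϑ = −N·λ_min/(λ_max−λ_min) = −47·(-2*cos(pi/47))/(2−(-2*cos(pi/47))) = 47*cos(pi/47)/(cos(pi/47) + 1).
ϑ(G) ≈ 23.47373.
α=23, χ(Ḡ)=24; ϑ=47*cos(pi/47)/(cos(pi/47) + 1) lies between (both strict).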